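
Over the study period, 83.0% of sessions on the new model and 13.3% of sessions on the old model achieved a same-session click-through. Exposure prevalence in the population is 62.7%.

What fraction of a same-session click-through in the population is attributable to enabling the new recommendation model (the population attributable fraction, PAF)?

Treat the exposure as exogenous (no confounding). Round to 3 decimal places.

p₁ = 0.83, p₀ = 0.133.
Overall risk P(Y=1) = π·p₁ + (1−π)·p₀ = 0.627×0.83 + 0.373×0.133 = 0.57002.
Under exogeneity, PAF = [P(Y=1) − p₀] / P(Y=1).
PAF = (0.57002 − 0.133) / 0.57002 ≈ 0.7667

PAF ≈ 0.767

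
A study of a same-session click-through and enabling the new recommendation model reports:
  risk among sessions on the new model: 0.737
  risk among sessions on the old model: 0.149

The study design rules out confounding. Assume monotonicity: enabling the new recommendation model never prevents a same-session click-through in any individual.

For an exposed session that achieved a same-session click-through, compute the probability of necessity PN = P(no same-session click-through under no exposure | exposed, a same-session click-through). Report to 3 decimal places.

Let p₁ = 0.737, p₀ = 0.149.
Under exogeneity and monotonicity, PN = (p₁ − p₀) / p₁.
PN = (0.737 − 0.149) / 0.737 = 0.588 / 0.737 ≈ 0.7978

PN ≈ 0.798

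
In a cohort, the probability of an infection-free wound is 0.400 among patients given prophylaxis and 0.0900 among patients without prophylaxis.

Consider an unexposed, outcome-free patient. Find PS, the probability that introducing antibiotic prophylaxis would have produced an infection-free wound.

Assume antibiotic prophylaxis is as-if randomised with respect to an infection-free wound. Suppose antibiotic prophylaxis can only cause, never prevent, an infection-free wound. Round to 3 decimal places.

Let p₁ = 0.4, p₀ = 0.09.
Under exogeneity and monotonicity, PS = (p₁ − p₀) / (1 − p₀).
PS = (0.4 − 0.09) / (1 − 0.09) = 0.31 / 0.91 ≈ 0.3407

PS ≈ 0.341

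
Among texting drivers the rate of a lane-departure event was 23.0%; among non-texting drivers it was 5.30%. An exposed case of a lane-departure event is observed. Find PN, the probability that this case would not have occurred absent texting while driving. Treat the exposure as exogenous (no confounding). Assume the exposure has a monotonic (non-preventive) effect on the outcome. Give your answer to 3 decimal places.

PN ≈ 0.770

p₁ = 0.23, p₀ = 0.053.
Under exogeneity and monotonicity, PN = (p₁ − p₀) / p₁.
PN = (0.23 − 0.053) / 0.23 = 0.177 / 0.23 ≈ 0.7696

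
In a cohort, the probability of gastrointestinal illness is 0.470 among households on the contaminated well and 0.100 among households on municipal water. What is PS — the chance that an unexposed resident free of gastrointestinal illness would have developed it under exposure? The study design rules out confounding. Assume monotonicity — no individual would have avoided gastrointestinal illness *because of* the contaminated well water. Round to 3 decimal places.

PS ≈ 0.411

Let p₁ = 0.47, p₀ = 0.1.
Under exogeneity and monotonicity, PS = (p₁ − p₀) / (1 − p₀).
PS = (0.47 − 0.1) / (1 − 0.1) = 0.37 / 0.9 ≈ 0.4111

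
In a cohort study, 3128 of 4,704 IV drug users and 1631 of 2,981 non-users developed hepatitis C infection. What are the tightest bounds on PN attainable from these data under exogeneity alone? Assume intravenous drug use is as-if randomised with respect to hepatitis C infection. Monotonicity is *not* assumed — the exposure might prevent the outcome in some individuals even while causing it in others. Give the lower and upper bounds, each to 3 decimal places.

0.177 ≤ PN ≤ 0.681

p₁ = P(outcome | exposed) = 3128/4704 = 0.66497
p₀ = P(outcome | unexposed) = 1631/2981 = 0.54713
Under exogeneity alone the bounds on PN are max{0,(p₁−p₀)/p₁} ≤ PN ≤ min{1,(1−p₀)/p₁}.
  lower = (p₁ − p₀)/p₁ = 0.11783 / 0.66497 ≈ 0.1772
  upper = min{1, (1 − p₀)/p₁} = 0.45287 / 0.66497 ≈ 0.6810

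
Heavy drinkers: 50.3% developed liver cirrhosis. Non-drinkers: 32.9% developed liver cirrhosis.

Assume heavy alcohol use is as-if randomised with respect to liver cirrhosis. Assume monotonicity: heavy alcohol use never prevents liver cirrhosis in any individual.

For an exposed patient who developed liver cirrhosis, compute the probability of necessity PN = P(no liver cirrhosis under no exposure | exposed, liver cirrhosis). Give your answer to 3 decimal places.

PN ≈ 0.346

p₁ = 0.503, p₀ = 0.329.
Under exogeneity and monotonicity, PN = (p₁ − p₀) / p₁.
PN = (0.503 − 0.329) / 0.503 = 0.174 / 0.503 ≈ 0.3459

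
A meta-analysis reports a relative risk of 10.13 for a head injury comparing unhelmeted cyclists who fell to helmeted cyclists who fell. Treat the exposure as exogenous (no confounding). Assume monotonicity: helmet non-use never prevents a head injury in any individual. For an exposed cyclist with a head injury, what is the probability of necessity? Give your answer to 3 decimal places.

PN ≈ 0.901

Under exogeneity and monotonicity, PN = (RR − 1) / RR = 1 − 1/RR.
PN = (10.13 − 1) / 10.13 = 9.13 / 10.13 ≈ 0.9013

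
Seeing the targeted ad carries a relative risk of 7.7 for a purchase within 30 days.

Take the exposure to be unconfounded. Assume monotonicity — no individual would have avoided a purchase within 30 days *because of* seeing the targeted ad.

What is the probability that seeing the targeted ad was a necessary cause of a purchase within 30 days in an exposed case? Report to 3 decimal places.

Under exogeneity and monotonicity, PN = (RR − 1) / RR = 1 − 1/RR.
PN = (7.7 − 1) / 7.7 = 6.7 / 7.7 ≈ 0.8701

PN ≈ 0.870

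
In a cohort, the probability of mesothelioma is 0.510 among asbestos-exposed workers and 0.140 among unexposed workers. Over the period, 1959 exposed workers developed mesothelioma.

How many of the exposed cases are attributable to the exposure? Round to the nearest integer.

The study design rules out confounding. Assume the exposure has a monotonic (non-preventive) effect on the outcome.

Let p₁ = 0.51, p₀ = 0.14.
PN = (p₁ − p₀)/p₁ = (0.51 − 0.14) / 0.51 ≈ 0.72549.
Attributable cases ≈ PN × (exposed cases) = 0.72549 × 1959 ≈ 1421.24.

about 1421 cases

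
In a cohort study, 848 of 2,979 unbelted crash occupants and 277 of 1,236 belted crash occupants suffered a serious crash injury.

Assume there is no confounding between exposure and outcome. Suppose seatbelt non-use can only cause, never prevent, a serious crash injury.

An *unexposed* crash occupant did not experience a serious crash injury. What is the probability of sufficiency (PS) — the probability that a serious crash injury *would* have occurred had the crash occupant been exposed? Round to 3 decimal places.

PS ≈ 0.078

p₁ = P(outcome | exposed) = 848/2979 = 0.28466
p₀ = P(outcome | unexposed) = 277/1236 = 0.22411
Under exogeneity and monotonicity, PS = (p₁ − p₀) / (1 − p₀).
PS = (0.28466 − 0.22411) / (1 − 0.22411) = 0.060549 / 0.77589 ≈ 0.0780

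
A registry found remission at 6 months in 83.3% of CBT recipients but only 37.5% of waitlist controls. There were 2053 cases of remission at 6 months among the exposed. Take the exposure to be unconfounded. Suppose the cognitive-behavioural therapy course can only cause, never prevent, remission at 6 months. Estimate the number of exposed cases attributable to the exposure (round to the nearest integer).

p₁ = 0.833, p₀ = 0.375.
PN = (p₁ − p₀)/p₁ = (0.833 − 0.375) / 0.833 ≈ 0.54982.
Attributable cases ≈ PN × (exposed cases) = 0.54982 × 2053 ≈ 1128.78.

about 1129 cases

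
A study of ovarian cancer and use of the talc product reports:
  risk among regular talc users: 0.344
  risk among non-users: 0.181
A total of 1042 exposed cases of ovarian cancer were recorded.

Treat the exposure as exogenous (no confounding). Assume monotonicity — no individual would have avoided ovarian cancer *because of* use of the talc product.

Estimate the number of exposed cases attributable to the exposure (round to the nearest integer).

about 494 cases

Let p₁ = 0.344, p₀ = 0.181.
PN = (p₁ − p₀)/p₁ = (0.344 − 0.181) / 0.344 ≈ 0.47384.
Attributable cases ≈ PN × (exposed cases) = 0.47384 × 1042 ≈ 493.74.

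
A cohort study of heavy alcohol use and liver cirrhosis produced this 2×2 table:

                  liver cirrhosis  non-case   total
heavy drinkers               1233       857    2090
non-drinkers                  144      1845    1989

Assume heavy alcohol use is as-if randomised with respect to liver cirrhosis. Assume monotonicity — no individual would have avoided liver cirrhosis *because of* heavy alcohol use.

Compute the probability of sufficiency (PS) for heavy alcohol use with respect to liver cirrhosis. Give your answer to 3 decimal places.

PS ≈ 0.558

p₁ = P(outcome | exposed) = 1233/2090 = 0.58995
p₀ = P(outcome | unexposed) = 144/1989 = 0.072398
Under exogeneity and monotonicity, PS = (p₁ − p₀)/(1 − p₀).
PS = (0.58995 − 0.072398) / 0.9276 ≈ 0.5579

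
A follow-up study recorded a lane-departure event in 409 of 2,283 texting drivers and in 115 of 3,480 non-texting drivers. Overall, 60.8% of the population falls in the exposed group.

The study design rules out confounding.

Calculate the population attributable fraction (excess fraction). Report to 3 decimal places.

p₁ = P(outcome | exposed) = 409/2283 = 0.17915
p₀ = P(outcome | unexposed) = 115/3480 = 0.033046
Overall risk P(Y=1) = π·p₁ + (1−π)·p₀ = 0.608×0.17915 + 0.392×0.033046 = 0.12188.
Under exogeneity, PAF = [P(Y=1) − p₀] / P(Y=1).
PAF = (0.12188 − 0.033046) / 0.12188 ≈ 0.7289

PAF ≈ 0.729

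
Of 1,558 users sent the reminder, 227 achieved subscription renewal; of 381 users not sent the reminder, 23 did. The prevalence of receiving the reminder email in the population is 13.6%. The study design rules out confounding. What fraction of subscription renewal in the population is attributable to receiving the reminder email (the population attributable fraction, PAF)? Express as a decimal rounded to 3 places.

p₁ = P(outcome | exposed) = 227/1558 = 0.1457
p₀ = P(outcome | unexposed) = 23/381 = 0.060367
Overall risk P(Y=1) = π·p₁ + (1−π)·p₀ = 0.136×0.1457 + 0.864×0.060367 = 0.071973.
Under exogeneity, PAF = [P(Y=1) − p₀] / P(Y=1).
PAF = (0.071973 − 0.060367) / 0.071973 ≈ 0.1612

PAF ≈ 0.161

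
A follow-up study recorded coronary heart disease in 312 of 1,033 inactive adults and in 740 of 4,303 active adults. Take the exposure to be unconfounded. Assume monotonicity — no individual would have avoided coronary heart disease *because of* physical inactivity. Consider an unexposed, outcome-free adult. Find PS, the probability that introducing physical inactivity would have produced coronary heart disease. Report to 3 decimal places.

PS ≈ 0.157

p₁ = P(outcome | exposed) = 312/1033 = 0.30203
p₀ = P(outcome | unexposed) = 740/4303 = 0.17197
Under exogeneity and monotonicity, PS = (p₁ − p₀) / (1 − p₀).
PS = (0.30203 − 0.17197) / (1 − 0.17197) = 0.13006 / 0.82803 ≈ 0.1571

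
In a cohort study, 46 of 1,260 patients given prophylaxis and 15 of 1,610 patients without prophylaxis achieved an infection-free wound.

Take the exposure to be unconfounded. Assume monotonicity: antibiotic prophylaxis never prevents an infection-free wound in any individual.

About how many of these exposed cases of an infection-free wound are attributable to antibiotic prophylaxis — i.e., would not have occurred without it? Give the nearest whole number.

about 34 cases

p₁ = P(outcome | exposed) = 46/1260 = 0.036508
p₀ = P(outcome | unexposed) = 15/1610 = 0.0093168
PN = (p₁ − p₀)/p₁ = (0.036508 − 0.0093168) / 0.036508 ≈ 0.74480.
Attributable cases ≈ PN × (exposed cases) = 0.74480 × 46 ≈ 34.26.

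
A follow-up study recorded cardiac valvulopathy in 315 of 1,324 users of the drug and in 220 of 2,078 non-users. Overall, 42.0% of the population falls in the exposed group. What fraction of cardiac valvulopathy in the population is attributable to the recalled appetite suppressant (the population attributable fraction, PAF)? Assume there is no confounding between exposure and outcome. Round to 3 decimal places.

p₁ = P(outcome | exposed) = 315/1324 = 0.23792
p₀ = P(outcome | unexposed) = 220/2078 = 0.10587
Overall risk P(Y=1) = π·p₁ + (1−π)·p₀ = 0.42×0.23792 + 0.58×0.10587 = 0.16133.
Under exogeneity, PAF = [P(Y=1) − p₀] / P(Y=1).
PAF = (0.16133 − 0.10587) / 0.16133 ≈ 0.3438

PAF ≈ 0.344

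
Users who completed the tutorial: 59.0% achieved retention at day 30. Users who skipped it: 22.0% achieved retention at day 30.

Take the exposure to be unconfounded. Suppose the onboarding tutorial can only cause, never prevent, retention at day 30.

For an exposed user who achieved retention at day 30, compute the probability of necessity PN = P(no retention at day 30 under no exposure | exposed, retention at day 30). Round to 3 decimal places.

PN ≈ 0.627

p₁ = 0.59, p₀ = 0.22.
Under exogeneity and monotonicity, PN = (p₁ − p₀) / p₁.
PN = (0.59 − 0.22) / 0.59 = 0.37 / 0.59 ≈ 0.6271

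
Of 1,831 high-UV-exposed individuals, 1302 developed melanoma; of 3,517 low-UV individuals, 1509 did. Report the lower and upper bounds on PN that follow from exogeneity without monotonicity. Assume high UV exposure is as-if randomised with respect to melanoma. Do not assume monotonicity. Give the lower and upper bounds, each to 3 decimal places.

0.397 ≤ PN ≤ 0.803

p₁ = P(outcome | exposed) = 1302/1831 = 0.71109
p₀ = P(outcome | unexposed) = 1509/3517 = 0.42906
Under exogeneity alone the bounds on PN are max{0,(p₁−p₀)/p₁} ≤ PN ≤ min{1,(1−p₀)/p₁}.
  lower = (p₁ − p₀)/p₁ = 0.28203 / 0.71109 ≈ 0.3966
  upper = min{1, (1 − p₀)/p₁} = 0.57094 / 0.71109 ≈ 0.8029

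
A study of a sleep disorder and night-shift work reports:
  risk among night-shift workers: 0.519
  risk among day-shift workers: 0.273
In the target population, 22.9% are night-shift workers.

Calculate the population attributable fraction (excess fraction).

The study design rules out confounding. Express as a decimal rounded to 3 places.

PAF ≈ 0.171

Let p₁ = 0.519, p₀ = 0.273.
Overall risk P(Y=1) = π·p₁ + (1−π)·p₀ = 0.229×0.519 + 0.771×0.273 = 0.32933.
Under exogeneity, PAF = [P(Y=1) − p₀] / P(Y=1).
PAF = (0.32933 − 0.273) / 0.32933 ≈ 0.1711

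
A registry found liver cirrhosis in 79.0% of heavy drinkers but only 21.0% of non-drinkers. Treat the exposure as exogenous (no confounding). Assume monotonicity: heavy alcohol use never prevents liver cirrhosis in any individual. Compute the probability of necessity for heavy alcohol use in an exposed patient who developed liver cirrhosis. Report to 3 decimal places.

PN ≈ 0.734

p₁ = 0.79, p₀ = 0.21.
Under exogeneity and monotonicity, PN = (p₁ − p₀) / p₁.
PN = (0.79 − 0.21) / 0.79 = 0.58 / 0.79 ≈ 0.7342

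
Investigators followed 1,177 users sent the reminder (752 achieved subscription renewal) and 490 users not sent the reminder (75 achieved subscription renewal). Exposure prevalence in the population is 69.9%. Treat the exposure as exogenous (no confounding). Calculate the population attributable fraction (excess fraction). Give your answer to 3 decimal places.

PAF ≈ 0.689

p₁ = P(outcome | exposed) = 752/1177 = 0.63891
p₀ = P(outcome | unexposed) = 75/490 = 0.15306
Overall risk P(Y=1) = π·p₁ + (1−π)·p₀ = 0.699×0.63891 + 0.301×0.15306 = 0.49267.
Under exogeneity, PAF = [P(Y=1) − p₀] / P(Y=1).
PAF = (0.49267 − 0.15306) / 0.49267 ≈ 0.6893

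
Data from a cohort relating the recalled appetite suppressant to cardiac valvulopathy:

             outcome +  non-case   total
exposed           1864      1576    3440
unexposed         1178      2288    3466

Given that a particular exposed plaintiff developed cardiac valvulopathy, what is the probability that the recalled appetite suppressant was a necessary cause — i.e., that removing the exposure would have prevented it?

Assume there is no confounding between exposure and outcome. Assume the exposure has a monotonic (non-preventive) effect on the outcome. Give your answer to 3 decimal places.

p₁ = P(outcome | exposed) = 1864/3440 = 0.54186
p₀ = P(outcome | unexposed) = 1178/3466 = 0.33987
Under exogeneity and monotonicity, PN = (p₁ − p₀)/p₁.
PN = (0.54186 − 0.33987) / 0.54186 ≈ 0.3728

PN ≈ 0.373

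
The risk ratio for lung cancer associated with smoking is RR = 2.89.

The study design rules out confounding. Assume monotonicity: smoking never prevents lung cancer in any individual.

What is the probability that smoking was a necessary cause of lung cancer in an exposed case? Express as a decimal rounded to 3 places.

Under exogeneity and monotonicity, PN = (RR − 1) / RR = 1 − 1/RR.
PN = (2.89 − 1) / 2.89 = 1.89 / 2.89 ≈ 0.6540

PN ≈ 0.654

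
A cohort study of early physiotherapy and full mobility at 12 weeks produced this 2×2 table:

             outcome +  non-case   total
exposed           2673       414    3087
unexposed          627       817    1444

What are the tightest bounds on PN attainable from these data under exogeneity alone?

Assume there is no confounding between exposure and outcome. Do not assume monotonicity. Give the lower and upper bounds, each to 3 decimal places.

p₁ = P(outcome | exposed) = 2673/3087 = 0.86589
p₀ = P(outcome | unexposed) = 627/1444 = 0.43421
Under exogeneity alone the bounds on PN are max{0,(p₁−p₀)/p₁} ≤ PN ≤ min{1,(1−p₀)/p₁}.
  lower = (p₁ − p₀)/p₁ = 0.43168 / 0.86589 ≈ 0.4985
  upper = min{1, (1 − p₀)/p₁} = 0.56579 / 0.86589 ≈ 0.6534

0.499 ≤ PN ≤ 0.653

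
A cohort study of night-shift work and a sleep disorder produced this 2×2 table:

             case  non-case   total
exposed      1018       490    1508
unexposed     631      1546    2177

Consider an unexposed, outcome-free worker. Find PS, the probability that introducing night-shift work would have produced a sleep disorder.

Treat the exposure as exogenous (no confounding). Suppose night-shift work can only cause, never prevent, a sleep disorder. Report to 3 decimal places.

PS ≈ 0.542

p₁ = P(outcome | exposed) = 1018/1508 = 0.67507
p₀ = P(outcome | unexposed) = 631/2177 = 0.28985
Under exogeneity and monotonicity, PS = (p₁ − p₀)/(1 − p₀).
PS = (0.67507 − 0.28985) / 0.71015 ≈ 0.5424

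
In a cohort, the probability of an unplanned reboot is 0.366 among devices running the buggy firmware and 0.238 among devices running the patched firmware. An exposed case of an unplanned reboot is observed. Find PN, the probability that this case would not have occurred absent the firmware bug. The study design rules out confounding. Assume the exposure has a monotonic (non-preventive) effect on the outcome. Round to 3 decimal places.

PN ≈ 0.350

Let p₁ = 0.366, p₀ = 0.238.
Under exogeneity and monotonicity, PN = (p₁ − p₀) / p₁.
PN = (0.366 − 0.238) / 0.366 = 0.128 / 0.366 ≈ 0.3497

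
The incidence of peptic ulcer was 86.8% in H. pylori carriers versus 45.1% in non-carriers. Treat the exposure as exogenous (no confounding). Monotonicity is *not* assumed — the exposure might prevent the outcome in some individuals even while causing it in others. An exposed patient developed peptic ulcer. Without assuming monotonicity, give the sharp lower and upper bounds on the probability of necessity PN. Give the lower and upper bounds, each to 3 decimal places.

p₁ = 0.868, p₀ = 0.451.
Under exogeneity alone the bounds on PN are max{0,(p₁−p₀)/p₁} ≤ PN ≤ min{1,(1−p₀)/p₁}.
  lower = (p₁ − p₀)/p₁ = 0.417 / 0.868 ≈ 0.4804
  upper = min{1, (1 − p₀)/p₁} = 0.549 / 0.868 ≈ 0.6325

0.480 ≤ PN ≤ 0.632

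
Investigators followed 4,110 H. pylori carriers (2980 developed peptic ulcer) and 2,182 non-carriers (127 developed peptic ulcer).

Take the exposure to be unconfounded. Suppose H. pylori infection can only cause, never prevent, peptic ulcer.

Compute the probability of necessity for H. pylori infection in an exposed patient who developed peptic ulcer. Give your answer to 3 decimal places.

PN ≈ 0.920

p₁ = P(outcome | exposed) = 2980/4110 = 0.72506
p₀ = P(outcome | unexposed) = 127/2182 = 0.058203
Under exogeneity and monotonicity, PN = (p₁ − p₀) / p₁.
PN = (0.72506 − 0.058203) / 0.72506 = 0.66686 / 0.72506 ≈ 0.9197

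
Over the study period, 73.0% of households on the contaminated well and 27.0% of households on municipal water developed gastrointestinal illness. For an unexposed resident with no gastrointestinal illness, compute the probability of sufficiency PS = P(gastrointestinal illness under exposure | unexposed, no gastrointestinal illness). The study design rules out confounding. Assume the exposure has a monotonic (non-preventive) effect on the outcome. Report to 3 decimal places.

p₁ = 0.73, p₀ = 0.27.
Under exogeneity and monotonicity, PS = (p₁ − p₀) / (1 − p₀).
PS = (0.73 − 0.27) / (1 − 0.27) = 0.46 / 0.73 ≈ 0.6301

PS ≈ 0.630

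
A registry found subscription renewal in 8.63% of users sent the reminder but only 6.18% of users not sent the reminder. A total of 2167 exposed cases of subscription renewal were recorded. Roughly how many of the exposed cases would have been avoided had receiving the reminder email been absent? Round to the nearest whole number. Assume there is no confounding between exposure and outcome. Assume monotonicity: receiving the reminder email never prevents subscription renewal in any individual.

p₁ = 0.0863, p₀ = 0.0618.
PN = (p₁ − p₀)/p₁ = (0.0863 − 0.0618) / 0.0863 ≈ 0.28389.
Attributable cases ≈ PN × (exposed cases) = 0.28389 × 2167 ≈ 615.20.

about 615 cases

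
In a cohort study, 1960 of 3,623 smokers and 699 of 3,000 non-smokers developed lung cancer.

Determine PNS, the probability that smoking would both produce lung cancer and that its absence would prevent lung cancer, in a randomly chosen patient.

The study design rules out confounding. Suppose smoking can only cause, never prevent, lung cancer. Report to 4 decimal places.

PNS ≈ 0.3080

p₁ = P(outcome | exposed) = 1960/3623 = 0.54099
p₀ = P(outcome | unexposed) = 699/3000 = 0.233
Under exogeneity and monotonicity, PNS = p₁ − p₀.
PNS = 0.54099 − 0.233 = 0.30799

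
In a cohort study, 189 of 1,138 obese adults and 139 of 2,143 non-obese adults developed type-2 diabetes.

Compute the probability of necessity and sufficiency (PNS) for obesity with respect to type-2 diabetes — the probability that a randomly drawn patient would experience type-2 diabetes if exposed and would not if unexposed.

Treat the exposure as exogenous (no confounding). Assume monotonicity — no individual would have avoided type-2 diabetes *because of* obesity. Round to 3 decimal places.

PNS ≈ 0.101

p₁ = P(outcome | exposed) = 189/1138 = 0.16608
p₀ = P(outcome | unexposed) = 139/2143 = 0.064862
Under exogeneity and monotonicity, PNS = p₁ − p₀.
PNS = 0.16608 − 0.064862 = 0.10122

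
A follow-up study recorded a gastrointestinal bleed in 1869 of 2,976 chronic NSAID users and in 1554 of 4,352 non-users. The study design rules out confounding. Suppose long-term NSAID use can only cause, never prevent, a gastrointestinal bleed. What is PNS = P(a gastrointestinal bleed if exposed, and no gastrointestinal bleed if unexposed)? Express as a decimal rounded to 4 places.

PNS ≈ 0.2709

p₁ = P(outcome | exposed) = 1869/2976 = 0.62802
p₀ = P(outcome | unexposed) = 1554/4352 = 0.35708
Under exogeneity and monotonicity, PNS = p₁ − p₀.
PNS = 0.62802 − 0.35708 = 0.27095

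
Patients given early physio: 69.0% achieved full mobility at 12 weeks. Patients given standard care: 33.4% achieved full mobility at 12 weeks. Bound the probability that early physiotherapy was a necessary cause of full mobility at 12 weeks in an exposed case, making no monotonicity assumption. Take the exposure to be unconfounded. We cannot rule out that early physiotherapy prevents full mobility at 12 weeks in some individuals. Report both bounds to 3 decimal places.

0.516 ≤ PN ≤ 0.965

p₁ = 0.69, p₀ = 0.334.
Under exogeneity alone the bounds on PN are max{0,(p₁−p₀)/p₁} ≤ PN ≤ min{1,(1−p₀)/p₁}.
  lower = (p₁ − p₀)/p₁ = 0.356 / 0.69 ≈ 0.5159
  upper = min{1, (1 − p₀)/p₁} = 0.666 / 0.69 ≈ 0.9652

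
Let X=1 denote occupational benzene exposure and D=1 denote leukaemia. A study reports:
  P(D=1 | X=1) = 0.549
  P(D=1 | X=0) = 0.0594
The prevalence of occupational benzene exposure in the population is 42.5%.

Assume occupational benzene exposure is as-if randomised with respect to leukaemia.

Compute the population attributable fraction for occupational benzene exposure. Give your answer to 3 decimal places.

Let p₁ = 0.549, p₀ = 0.0594.
Overall risk P(Y=1) = π·p₁ + (1−π)·p₀ = 0.425×0.549 + 0.575×0.0594 = 0.26748.
Under exogeneity, PAF = [P(Y=1) − p₀] / P(Y=1).
PAF = (0.26748 − 0.0594) / 0.26748 ≈ 0.7779

PAF ≈ 0.778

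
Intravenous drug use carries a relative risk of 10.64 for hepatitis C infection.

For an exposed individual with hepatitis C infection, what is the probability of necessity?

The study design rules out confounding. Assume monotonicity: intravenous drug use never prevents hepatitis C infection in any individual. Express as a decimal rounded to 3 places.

PN ≈ 0.906

Under exogeneity and monotonicity, PN = (RR − 1) / RR = 1 − 1/RR.
PN = (10.64 − 1) / 10.64 = 9.64 / 10.64 ≈ 0.9060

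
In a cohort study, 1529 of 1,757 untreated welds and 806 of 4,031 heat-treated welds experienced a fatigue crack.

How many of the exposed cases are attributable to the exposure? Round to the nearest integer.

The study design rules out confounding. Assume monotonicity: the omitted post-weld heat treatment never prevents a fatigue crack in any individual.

p₁ = P(outcome | exposed) = 1529/1757 = 0.87023
p₀ = P(outcome | unexposed) = 806/4031 = 0.19995
PN = (p₁ − p₀)/p₁ = (0.87023 − 0.19995) / 0.87023 ≈ 0.77023.
Attributable cases ≈ PN × (exposed cases) = 0.77023 × 1529 ≈ 1177.69.

about 1178 cases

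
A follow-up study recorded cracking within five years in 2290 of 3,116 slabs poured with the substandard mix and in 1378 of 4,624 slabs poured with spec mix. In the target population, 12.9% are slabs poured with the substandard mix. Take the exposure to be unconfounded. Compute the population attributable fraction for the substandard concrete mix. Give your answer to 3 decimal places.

PAF ≈ 0.159

p₁ = P(outcome | exposed) = 2290/3116 = 0.73492
p₀ = P(outcome | unexposed) = 1378/4624 = 0.29801
Overall risk P(Y=1) = π·p₁ + (1−π)·p₀ = 0.129×0.73492 + 0.871×0.29801 = 0.35437.
Under exogeneity, PAF = [P(Y=1) − p₀] / P(Y=1).
PAF = (0.35437 − 0.29801) / 0.35437 ≈ 0.1590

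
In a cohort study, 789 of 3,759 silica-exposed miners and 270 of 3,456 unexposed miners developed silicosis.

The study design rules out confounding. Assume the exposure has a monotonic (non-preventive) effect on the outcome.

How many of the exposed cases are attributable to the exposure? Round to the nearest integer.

p₁ = P(outcome | exposed) = 789/3759 = 0.2099
p₀ = P(outcome | unexposed) = 270/3456 = 0.078125
PN = (p₁ − p₀)/p₁ = (0.2099 − 0.078125) / 0.2099 ≈ 0.62779.
Attributable cases ≈ PN × (exposed cases) = 0.62779 × 789 ≈ 495.33.

about 495 cases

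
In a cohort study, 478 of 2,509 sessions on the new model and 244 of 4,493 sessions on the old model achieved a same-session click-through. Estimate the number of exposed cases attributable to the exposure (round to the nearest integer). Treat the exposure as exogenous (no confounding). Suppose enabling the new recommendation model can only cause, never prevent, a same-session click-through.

about 342 cases

p₁ = P(outcome | exposed) = 478/2509 = 0.19051
p₀ = P(outcome | unexposed) = 244/4493 = 0.054307
PN = (p₁ − p₀)/p₁ = (0.19051 − 0.054307) / 0.19051 ≈ 0.71495.
Attributable cases ≈ PN × (exposed cases) = 0.71495 × 478 ≈ 341.74.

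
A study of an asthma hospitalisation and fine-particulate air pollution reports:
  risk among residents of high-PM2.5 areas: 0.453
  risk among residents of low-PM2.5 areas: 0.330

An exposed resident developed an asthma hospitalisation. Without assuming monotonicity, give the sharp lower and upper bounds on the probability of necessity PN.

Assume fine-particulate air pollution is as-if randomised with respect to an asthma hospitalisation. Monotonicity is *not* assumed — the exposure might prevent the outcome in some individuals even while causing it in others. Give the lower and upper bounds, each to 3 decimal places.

0.272 ≤ PN ≤ 1.000

Let p₁ = 0.453, p₀ = 0.33.
Under exogeneity alone the bounds on PN are max{0,(p₁−p₀)/p₁} ≤ PN ≤ min{1,(1−p₀)/p₁}.
  lower = (p₁ − p₀)/p₁ = 0.123 / 0.453 ≈ 0.2715
  upper = min{1, (1 − p₀)/p₁} = 0.67 / 0.453 ≈ 1.4790 → capped at 1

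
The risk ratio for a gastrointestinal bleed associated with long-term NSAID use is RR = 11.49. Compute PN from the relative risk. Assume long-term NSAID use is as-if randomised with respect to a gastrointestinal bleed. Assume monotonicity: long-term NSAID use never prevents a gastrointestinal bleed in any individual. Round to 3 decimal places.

Under exogeneity and monotonicity, PN = (RR − 1) / RR = 1 − 1/RR.
PN = (11.49 − 1) / 11.49 = 10.49 / 11.49 ≈ 0.9130

PN ≈ 0.913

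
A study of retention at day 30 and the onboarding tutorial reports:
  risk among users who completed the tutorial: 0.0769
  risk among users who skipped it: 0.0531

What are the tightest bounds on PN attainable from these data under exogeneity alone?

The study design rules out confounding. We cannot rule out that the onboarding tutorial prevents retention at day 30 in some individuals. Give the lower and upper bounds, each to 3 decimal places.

Let p₁ = 0.0769, p₀ = 0.0531.
Under exogeneity alone the bounds on PN are max{0,(p₁−p₀)/p₁} ≤ PN ≤ min{1,(1−p₀)/p₁}.
  lower = (p₁ − p₀)/p₁ = 0.0238 / 0.0769 ≈ 0.3095
  upper = min{1, (1 − p₀)/p₁} = 0.9469 / 0.0769 ≈ 12.3134 → capped at 1

0.309 ≤ PN ≤ 1.000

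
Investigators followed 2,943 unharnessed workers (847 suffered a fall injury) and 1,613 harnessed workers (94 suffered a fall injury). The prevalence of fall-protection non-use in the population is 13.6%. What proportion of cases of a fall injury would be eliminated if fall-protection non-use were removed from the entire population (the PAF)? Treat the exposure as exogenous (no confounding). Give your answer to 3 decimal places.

PAF ≈ 0.349

p₁ = P(outcome | exposed) = 847/2943 = 0.2878
p₀ = P(outcome | unexposed) = 94/1613 = 0.058277
Overall risk P(Y=1) = π·p₁ + (1−π)·p₀ = 0.136×0.2878 + 0.864×0.058277 = 0.089492.
Under exogeneity, PAF = [P(Y=1) − p₀] / P(Y=1).
PAF = (0.089492 − 0.058277) / 0.089492 ≈ 0.3488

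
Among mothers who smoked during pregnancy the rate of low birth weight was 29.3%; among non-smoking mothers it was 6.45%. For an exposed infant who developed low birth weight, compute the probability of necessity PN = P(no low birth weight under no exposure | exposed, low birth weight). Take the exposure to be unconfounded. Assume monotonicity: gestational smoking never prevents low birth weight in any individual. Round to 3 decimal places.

p₁ = 0.293, p₀ = 0.0645.
Under exogeneity and monotonicity, PN = (p₁ − p₀) / p₁.
PN = (0.293 − 0.0645) / 0.293 = 0.2285 / 0.293 ≈ 0.7799

PN ≈ 0.780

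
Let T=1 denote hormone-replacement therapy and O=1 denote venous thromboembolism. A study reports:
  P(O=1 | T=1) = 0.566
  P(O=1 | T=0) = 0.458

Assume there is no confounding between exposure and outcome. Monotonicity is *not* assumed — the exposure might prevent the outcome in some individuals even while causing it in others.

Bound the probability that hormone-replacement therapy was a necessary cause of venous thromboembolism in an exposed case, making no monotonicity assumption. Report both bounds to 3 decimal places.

Let p₁ = 0.566, p₀ = 0.458.
Under exogeneity alone the bounds on PN are max{0,(p₁−p₀)/p₁} ≤ PN ≤ min{1,(1−p₀)/p₁}.
  lower = (p₁ − p₀)/p₁ = 0.108 / 0.566 ≈ 0.1908
  upper = min{1, (1 − p₀)/p₁} = 0.542 / 0.566 ≈ 0.9576

0.191 ≤ PN ≤ 0.958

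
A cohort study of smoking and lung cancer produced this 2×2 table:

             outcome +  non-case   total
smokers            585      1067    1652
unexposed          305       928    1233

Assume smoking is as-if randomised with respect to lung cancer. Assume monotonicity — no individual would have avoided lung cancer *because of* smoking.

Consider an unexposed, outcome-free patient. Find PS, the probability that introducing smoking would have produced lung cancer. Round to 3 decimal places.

PS ≈ 0.142

p₁ = P(outcome | exposed) = 585/1652 = 0.35412
p₀ = P(outcome | unexposed) = 305/1233 = 0.24736
Under exogeneity and monotonicity, PS = (p₁ − p₀) / (1 − p₀).
PS = (0.35412 − 0.24736) / (1 − 0.24736) = 0.10675 / 0.75264 ≈ 0.1418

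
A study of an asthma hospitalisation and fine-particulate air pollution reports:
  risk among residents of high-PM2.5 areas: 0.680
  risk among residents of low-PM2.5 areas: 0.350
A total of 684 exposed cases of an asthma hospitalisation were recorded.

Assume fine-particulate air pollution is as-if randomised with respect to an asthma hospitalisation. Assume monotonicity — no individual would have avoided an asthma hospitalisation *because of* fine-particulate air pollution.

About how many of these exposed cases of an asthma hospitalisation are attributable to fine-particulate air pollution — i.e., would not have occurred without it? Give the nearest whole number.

Let p₁ = 0.68, p₀ = 0.35.
PN = (p₁ − p₀)/p₁ = (0.68 − 0.35) / 0.68 ≈ 0.48529.
Attributable cases ≈ PN × (exposed cases) = 0.48529 × 684 ≈ 331.94.

about 332 cases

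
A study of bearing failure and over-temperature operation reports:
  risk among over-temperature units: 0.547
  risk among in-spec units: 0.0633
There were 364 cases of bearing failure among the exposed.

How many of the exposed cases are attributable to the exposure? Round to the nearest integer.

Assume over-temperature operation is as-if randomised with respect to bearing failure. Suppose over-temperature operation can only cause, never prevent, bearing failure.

Let p₁ = 0.547, p₀ = 0.0633.
PN = (p₁ − p₀)/p₁ = (0.547 − 0.0633) / 0.547 ≈ 0.88428.
Attributable cases ≈ PN × (exposed cases) = 0.88428 × 364 ≈ 321.88.

about 322 cases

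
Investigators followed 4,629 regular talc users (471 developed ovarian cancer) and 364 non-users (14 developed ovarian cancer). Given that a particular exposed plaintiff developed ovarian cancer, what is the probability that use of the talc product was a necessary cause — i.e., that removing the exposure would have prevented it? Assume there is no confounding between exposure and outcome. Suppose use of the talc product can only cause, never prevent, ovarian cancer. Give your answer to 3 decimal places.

PN ≈ 0.622

p₁ = P(outcome | exposed) = 471/4629 = 0.10175
p₀ = P(outcome | unexposed) = 14/364 = 0.038462
Under exogeneity and monotonicity, PN = (p₁ − p₀) / p₁.
PN = (0.10175 − 0.038462) / 0.10175 = 0.063288 / 0.10175 ≈ 0.6220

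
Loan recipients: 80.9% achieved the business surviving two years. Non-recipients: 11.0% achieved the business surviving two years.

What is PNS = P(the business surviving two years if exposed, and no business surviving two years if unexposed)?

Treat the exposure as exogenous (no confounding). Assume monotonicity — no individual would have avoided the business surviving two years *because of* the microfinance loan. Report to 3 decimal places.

p₁ = 0.809, p₀ = 0.11.
Under exogeneity and monotonicity, PNS = p₁ − p₀.
PNS = 0.809 − 0.11 = 0.699

PNS ≈ 0.699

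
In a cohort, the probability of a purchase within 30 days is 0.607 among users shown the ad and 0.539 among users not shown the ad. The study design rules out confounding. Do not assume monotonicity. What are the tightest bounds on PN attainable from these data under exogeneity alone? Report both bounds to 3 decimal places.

Let p₁ = 0.607, p₀ = 0.539.
Under exogeneity alone the bounds on PN are max{0,(p₁−p₀)/p₁} ≤ PN ≤ min{1,(1−p₀)/p₁}.
  lower = (p₁ − p₀)/p₁ = 0.068 / 0.607 ≈ 0.1120
  upper = min{1, (1 − p₀)/p₁} = 0.461 / 0.607 ≈ 0.7595

0.112 ≤ PN ≤ 0.759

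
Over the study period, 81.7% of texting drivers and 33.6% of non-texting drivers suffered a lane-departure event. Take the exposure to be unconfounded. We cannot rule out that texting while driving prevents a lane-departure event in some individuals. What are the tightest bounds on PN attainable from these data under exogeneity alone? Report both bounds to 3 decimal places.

0.589 ≤ PN ≤ 0.813

p₁ = 0.817, p₀ = 0.336.
Under exogeneity alone the bounds on PN are max{0,(p₁−p₀)/p₁} ≤ PN ≤ min{1,(1−p₀)/p₁}.
  lower = (p₁ − p₀)/p₁ = 0.481 / 0.817 ≈ 0.5887
  upper = min{1, (1 − p₀)/p₁} = 0.664 / 0.817 ≈ 0.8127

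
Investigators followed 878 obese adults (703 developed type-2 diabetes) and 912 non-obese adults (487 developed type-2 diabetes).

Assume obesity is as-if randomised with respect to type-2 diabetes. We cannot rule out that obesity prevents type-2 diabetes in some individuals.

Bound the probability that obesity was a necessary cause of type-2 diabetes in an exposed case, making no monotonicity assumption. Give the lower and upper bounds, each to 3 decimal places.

0.333 ≤ PN ≤ 0.582

p₁ = P(outcome | exposed) = 703/878 = 0.80068
p₀ = P(outcome | unexposed) = 487/912 = 0.53399
Under exogeneity alone the bounds on PN are max{0,(p₁−p₀)/p₁} ≤ PN ≤ min{1,(1−p₀)/p₁}.
  lower = (p₁ − p₀)/p₁ = 0.26669 / 0.80068 ≈ 0.3331
  upper = min{1, (1 − p₀)/p₁} = 0.46601 / 0.80068 ≈ 0.5820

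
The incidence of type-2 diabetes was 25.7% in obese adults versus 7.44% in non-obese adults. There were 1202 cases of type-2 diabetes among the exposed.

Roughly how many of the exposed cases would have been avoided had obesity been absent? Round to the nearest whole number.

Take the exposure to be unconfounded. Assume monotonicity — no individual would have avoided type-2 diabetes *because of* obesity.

p₁ = 0.257, p₀ = 0.0744.
PN = (p₁ − p₀)/p₁ = (0.257 − 0.0744) / 0.257 ≈ 0.71051.
Attributable cases ≈ PN × (exposed cases) = 0.71051 × 1202 ≈ 854.03.

about 854 cases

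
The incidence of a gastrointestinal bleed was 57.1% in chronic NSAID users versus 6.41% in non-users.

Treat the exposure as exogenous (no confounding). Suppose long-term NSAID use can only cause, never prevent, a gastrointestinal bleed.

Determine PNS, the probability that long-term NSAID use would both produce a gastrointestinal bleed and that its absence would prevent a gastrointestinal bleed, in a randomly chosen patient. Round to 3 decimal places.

p₁ = 0.571, p₀ = 0.0641.
Under exogeneity and monotonicity, PNS = p₁ − p₀.
PNS = 0.571 − 0.0641 = 0.5069

PNS ≈ 0.507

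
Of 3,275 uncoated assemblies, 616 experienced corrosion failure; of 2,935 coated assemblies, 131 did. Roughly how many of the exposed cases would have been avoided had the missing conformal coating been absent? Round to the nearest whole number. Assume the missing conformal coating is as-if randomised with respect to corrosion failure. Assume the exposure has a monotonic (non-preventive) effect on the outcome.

about 470 cases

p₁ = P(outcome | exposed) = 616/3275 = 0.18809
p₀ = P(outcome | unexposed) = 131/2935 = 0.044634
PN = (p₁ − p₀)/p₁ = (0.18809 − 0.044634) / 0.18809 ≈ 0.76270.
Attributable cases ≈ PN × (exposed cases) = 0.76270 × 616 ≈ 469.82.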